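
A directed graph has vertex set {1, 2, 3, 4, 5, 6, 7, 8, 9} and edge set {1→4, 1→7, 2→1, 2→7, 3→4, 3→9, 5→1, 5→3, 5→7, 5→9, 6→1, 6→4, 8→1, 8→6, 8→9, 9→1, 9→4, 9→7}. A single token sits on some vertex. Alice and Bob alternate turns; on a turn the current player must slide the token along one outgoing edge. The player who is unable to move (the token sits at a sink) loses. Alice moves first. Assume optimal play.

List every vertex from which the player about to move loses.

4, 7, 8

Positions with no move are L. A position that does have a move is losing for the player to move precisely when every available move leads to a winning position for the opponent. Fill in the labels:
Every edge goes from a vertex to one that appears earlier in the order 7, 4, 1, 6, 9, 3, 2, 5, 8, so processing vertices in that order labels each vertex after all of its successors.
7: no outgoing edge → L
4: no outgoing edge → L
1: W (go to 4, an L position)
6: W (go to 4, an L position)
9: W (go to 4, an L position)
3: W (go to 4, an L position)
2: W (go to 7, an L position)
5: W (go to 7, an L position)
8: L (options 9(W), 6(W), 1(W) are all W)
Reading off the rows marked L gives the requested list; there are 3 such vertices.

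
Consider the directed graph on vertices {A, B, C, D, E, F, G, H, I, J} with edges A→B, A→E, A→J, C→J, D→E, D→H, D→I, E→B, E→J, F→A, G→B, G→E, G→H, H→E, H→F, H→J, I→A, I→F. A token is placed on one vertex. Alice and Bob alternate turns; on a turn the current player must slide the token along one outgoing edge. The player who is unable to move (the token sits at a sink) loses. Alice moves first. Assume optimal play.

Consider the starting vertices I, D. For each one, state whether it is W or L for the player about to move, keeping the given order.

Classify positions by backward induction: terminal positions (no move available) are L. From any other position, the mover wins iff some move reaches an L.
Every edge goes from a vertex to one that appears earlier in the order B, J, E, A, F, H, I, D, C, G, so processing vertices in that order labels each vertex after all of its successors.
B: no outgoing edge → L
J: no outgoing edge → L
E: →J(L), so W
A: →J(L), so W
F: →A(W) only, which is W, so L
H: →F(L), so W
I: →F(L), so W
D: →I(W), H(W), E(W) — all W, so L
C: →J(L), so W
G: →B(L), so W

I: W, D: L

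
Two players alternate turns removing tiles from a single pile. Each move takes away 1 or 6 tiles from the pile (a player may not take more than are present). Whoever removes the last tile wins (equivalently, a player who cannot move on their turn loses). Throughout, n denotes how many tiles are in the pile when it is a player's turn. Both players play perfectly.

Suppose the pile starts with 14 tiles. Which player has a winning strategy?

Use the standard recursion: the mover loses at a terminal position; elsewhere, the mover wins exactly when some move hands the opponent an L position.
n=0: no move → L
n=1: W (go to 0, an L position)
n=2: L (sole option 1(W) is W)
n=3: W (go to 2, an L position)
n=4: L (sole option 3(W) is W)
n=5: W (go to 4, an L position)
n=6: W (go to 0, an L position)
n=7: L (options 6(W), 1(W) are all W)
n=8: W (go to 7, an L position)
n=9: L (options 8(W), 3(W) are all W)
n=10: W (go to 9, an L position)
n=11: L (options 10(W), 5(W) are all W)
n=12: W (go to 11, an L position)
n=13: W (go to 7, an L position)
n=14: L (options 13(W), 8(W) are all W)
The starting position 14 is L: whatever the player to move does, the opponent receives a W position.

The second player wins.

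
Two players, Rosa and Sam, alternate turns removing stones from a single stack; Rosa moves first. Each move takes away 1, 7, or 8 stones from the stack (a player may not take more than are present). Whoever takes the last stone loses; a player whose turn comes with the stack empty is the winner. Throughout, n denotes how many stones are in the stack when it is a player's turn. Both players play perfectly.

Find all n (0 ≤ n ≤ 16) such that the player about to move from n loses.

1, 3, 5, 7, 16

Work bottom-up. With no move the player to move wins. Otherwise the position is W if at least one move leads to an L position for the opponent, and L if every move leads to a W.
n=0: no move; the opponent has just taken the last stone and therefore loses → W
n=1: the only move is to 0(W), a W ⇒ L
n=2: can move to 1, which is L ⇒ W
n=3: the only move is to 2(W), a W ⇒ L
n=4: can move to 3, which is L ⇒ W
n=5: the only move is to 4(W), a W ⇒ L
n=6: can move to 5, which is L ⇒ W
n=7: moves to 6(W), 0(W); every one is W ⇒ L
n=8: can move to 7, which is L ⇒ W
n=9: can move to 1, which is L ⇒ W
n=10: can move to 3, which is L ⇒ W
n=11: can move to 3, which is L ⇒ W
n=12: can move to 5, which is L ⇒ W
n=13: can move to 5, which is L ⇒ W
n=14: can move to 7, which is L ⇒ W
n=15: can move to 7, which is L ⇒ W
n=16: moves to 15(W), 9(W), 8(W); every one is W ⇒ L
Reading off the rows marked L gives the requested list; there are 5 such values of n.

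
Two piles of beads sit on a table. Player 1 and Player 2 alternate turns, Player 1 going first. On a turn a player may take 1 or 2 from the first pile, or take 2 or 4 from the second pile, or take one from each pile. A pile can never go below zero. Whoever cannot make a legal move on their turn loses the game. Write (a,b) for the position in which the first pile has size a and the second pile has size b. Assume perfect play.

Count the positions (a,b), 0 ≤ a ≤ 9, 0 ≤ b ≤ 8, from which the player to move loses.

28

Positions with no move are L. A position that does have a move is losing for the player to move precisely when every available move leads to a winning position for the opponent. Fill in the labels:
Every move lowers a or b (never raises either), so fill the grid row by row in increasing a, and left to right within a row: each cell's successors are then already labelled.
      b=0  b=1  b=2  b=3  b=4  b=5  b=6  b=7  b=8
a=0:    L    L    W    W    W    W    L    L    W
a=1:    W    W    W    L    L    W    W    W    W
a=2:    W    W    L    W    W    W    W    W    L
a=3:    L    L    W    W    W    W    L    L    W
a=4:    W    W    W    L    L    W    W    W    W
a=5:    W    W    L    W    W    W    W    W    L
a=6:    L    L    W    W    W    W    L    L    W
a=7:    W    W    W    L    L    W    W    W    W
a=8:    W    W    L    W    W    W    W    W    L
a=9:    L    L    W    W    W    W    L    L    W
Cells with no legal move (terminal, hence L): (0,0), (0,1).
The remaining L cells, each justified by listing all of its moves:
(0,6): L (options (0,4)(W), (0,2)(W) are all W)
(0,7): L (options (0,5)(W), (0,3)(W) are all W)
(1,3): L (options (0,3)(W), (1,1)(W), (0,2)(W) are all W)
(1,4): L (options (0,4)(W), (1,2)(W), (1,0)(W), (0,3)(W) are all W)
(2,2): L (options (1,2)(W), (0,2)(W), (2,0)(W), (1,1)(W) are all W)
(2,8): L (options (1,8)(W), (0,8)(W), (2,6)(W), (2,4)(W), (1,7)(W) are all W)
(3,0): L (options (2,0)(W), (1,0)(W) are all W)
(3,1): L (options (2,1)(W), (1,1)(W), (2,0)(W) are all W)
(3,6): L (options (2,6)(W), (1,6)(W), (3,4)(W), (3,2)(W), (2,5)(W) are all W)
(3,7): L (options (2,7)(W), (1,7)(W), (3,5)(W), (3,3)(W), (2,6)(W) are all W)
(4,3): L (options (3,3)(W), (2,3)(W), (4,1)(W), (3,2)(W) are all W)
(4,4): L (options (3,4)(W), (2,4)(W), (4,2)(W), (4,0)(W), (3,3)(W) are all W)
(5,2): L (options (4,2)(W), (3,2)(W), (5,0)(W), (4,1)(W) are all W)
(5,8): L (options (4,8)(W), (3,8)(W), (5,6)(W), (5,4)(W), (4,7)(W) are all W)
(6,0): L (options (5,0)(W), (4,0)(W) are all W)
(6,1): L (options (5,1)(W), (4,1)(W), (5,0)(W) are all W)
(6,6): L (options (5,6)(W), (4,6)(W), (6,4)(W), (6,2)(W), (5,5)(W) are all W)
(6,7): L (options (5,7)(W), (4,7)(W), (6,5)(W), (6,3)(W), (5,6)(W) are all W)
(7,3): L (options (6,3)(W), (5,3)(W), (7,1)(W), (6,2)(W) are all W)
(7,4): L (options (6,4)(W), (5,4)(W), (7,2)(W), (7,0)(W), (6,3)(W) are all W)
(8,2): L (options (7,2)(W), (6,2)(W), (8,0)(W), (7,1)(W) are all W)
(8,8): L (options (7,8)(W), (6,8)(W), (8,6)(W), (8,4)(W), (7,7)(W) are all W)
(9,0): L (options (8,0)(W), (7,0)(W) are all W)
(9,1): L (options (8,1)(W), (7,1)(W), (8,0)(W) are all W)
(9,6): L (options (8,6)(W), (7,6)(W), (9,4)(W), (9,2)(W), (8,5)(W) are all W)
(9,7): L (options (8,7)(W), (7,7)(W), (9,5)(W), (9,3)(W), (8,6)(W) are all W)
Every other cell has at least one move into one of the L cells above, so it is W.
L cells per row: a=0: 4, a=1: 2, a=2: 2, a=3: 4, a=4: 2, a=5: 2, a=6: 4, a=7: 2, a=8: 2, a=9: 4; total 28.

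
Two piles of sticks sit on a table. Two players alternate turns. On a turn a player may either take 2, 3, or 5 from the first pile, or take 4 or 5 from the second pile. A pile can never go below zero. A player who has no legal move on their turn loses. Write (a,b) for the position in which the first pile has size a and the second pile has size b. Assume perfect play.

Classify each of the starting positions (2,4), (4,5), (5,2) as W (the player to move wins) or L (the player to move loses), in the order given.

Use the standard recursion: the mover loses at a terminal position; elsewhere, the mover wins exactly when some move hands the opponent an L position.
No move ever increases a pile, so every position that can arise here has a ≤ 5 and b ≤ 5; it is enough to label the cells with 0 ≤ a ≤ 5 and 0 ≤ b ≤ 5.
Every move lowers a or b (never raises either), so fill the grid row by row in increasing a, and left to right within a row: each cell's successors are then already labelled.
      b=0  b=1  b=2  b=3  b=4  b=5
a=0:    L    L    L    L    W    W
a=1:    L    L    L    L    W    W
a=2:    W    W    W    W    L    L
a=3:    W    W    W    W    L    L
a=4:    W    W    W    W    W    W
a=5:    W    W    W    W    W    W
Cells with no legal move (terminal, hence L): (0,0), (0,1), (0,2), (0,3), (1,0), (1,1), (1,2), (1,3).
The remaining L cells, each justified by listing all of its moves:
(2,4): moves to (0,4)(W), (2,0)(W); every one is W ⇒ L
(2,5): moves to (0,5)(W), (2,1)(W), (2,0)(W); every one is W ⇒ L
(3,4): moves to (1,4)(W), (0,4)(W), (3,0)(W); every one is W ⇒ L
(3,5): moves to (1,5)(W), (0,5)(W), (3,1)(W), (3,0)(W); every one is W ⇒ L
Every other cell has at least one move into one of the L cells above, so it is W.
(2,4): one of the L cells justified above, so L
(4,5): the move to (2,5) reaches an L cell, so W
(5,2): the move to (0,2) reaches an L cell, so W

(2,4): L, (4,5): W, (5,2): W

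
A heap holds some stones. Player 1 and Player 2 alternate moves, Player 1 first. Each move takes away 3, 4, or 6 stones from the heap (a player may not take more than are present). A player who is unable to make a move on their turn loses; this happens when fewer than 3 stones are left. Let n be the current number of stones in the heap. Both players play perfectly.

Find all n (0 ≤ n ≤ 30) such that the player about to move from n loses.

Work bottom-up. With no move the player to move loses. Otherwise the position is W if at least one move leads to an L position for the opponent, and L if every move leads to a W.
n=0: no move → L
n=1: no move → L
n=2: no move → L
n=3: can move to 0, which is L ⇒ W
n=4: can move to 1, which is L ⇒ W
n=5: can move to 2, which is L ⇒ W
n=6: can move to 2, which is L ⇒ W
n=7: can move to 1, which is L ⇒ W
n=8: can move to 2, which is L ⇒ W
n=9: moves to 6(W), 5(W), 3(W); every one is W ⇒ L
n=10: moves to 7(W), 6(W), 4(W); every one is W ⇒ L
n=11: moves to 8(W), 7(W), 5(W); every one is W ⇒ L
n=12: can move to 9, which is L ⇒ W
n=13: can move to 10, which is L ⇒ W
n=14: can move to 11, which is L ⇒ W
n=15: can move to 11, which is L ⇒ W
n=16: can move to 10, which is L ⇒ W
n=17: can move to 11, which is L ⇒ W
n=18: moves to 15(W), 14(W), 12(W); every one is W ⇒ L
n=19: moves to 16(W), 15(W), 13(W); every one is W ⇒ L
n=20: moves to 17(W), 16(W), 14(W); every one is W ⇒ L
n=21: can move to 18, which is L ⇒ W
n=22: can move to 19, which is L ⇒ W
n=23: can move to 20, which is L ⇒ W
n=24: can move to 20, which is L ⇒ W
n=25: can move to 19, which is L ⇒ W
n=26: can move to 20, which is L ⇒ W
n=27: moves to 24(W), 23(W), 21(W); every one is W ⇒ L
n=28: moves to 25(W), 24(W), 22(W); every one is W ⇒ L
n=29: moves to 26(W), 25(W), 23(W); every one is W ⇒ L
n=30: can move to 27, which is L ⇒ W
Reading off the rows marked L gives the requested list; there are 12 such values of n.

0, 1, 2, 9, 10, 11, 18, 19, 20, 27, 28, 29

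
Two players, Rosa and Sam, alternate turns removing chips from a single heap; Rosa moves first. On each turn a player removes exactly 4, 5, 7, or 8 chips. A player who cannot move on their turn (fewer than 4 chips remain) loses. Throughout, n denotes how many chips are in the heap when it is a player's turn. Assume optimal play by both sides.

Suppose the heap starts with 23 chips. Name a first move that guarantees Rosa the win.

Label each position W (a win for the player to move) or L (a loss). A position with no legal move is L; any other position is W exactly when some move reaches an L, and L when every move reaches a W.
n=0: no move → L
n=1: no move → L
n=2: no move → L
n=3: no move → L
n=4: can move to 0, which is L ⇒ W
n=5: can move to 1, which is L ⇒ W
n=6: can move to 2, which is L ⇒ W
n=7: can move to 3, which is L ⇒ W
n=8: can move to 3, which is L ⇒ W
n=9: can move to 2, which is L ⇒ W
n=10: can move to 3, which is L ⇒ W
n=11: can move to 3, which is L ⇒ W
n=12: moves to 8(W), 7(W), 5(W), 4(W); every one is W ⇒ L
n=13: moves to 9(W), 8(W), 6(W), 5(W); every one is W ⇒ L
n=14: moves to 10(W), 9(W), 7(W), 6(W); every one is W ⇒ L
n=15: moves to 11(W), 10(W), 8(W), 7(W); every one is W ⇒ L
n=16: can move to 12, which is L ⇒ W
n=17: can move to 13, which is L ⇒ W
n=18: can move to 14, which is L ⇒ W
n=19: can move to 15, which is L ⇒ W
n=20: can move to 15, which is L ⇒ W
n=21: can move to 14, which is L ⇒ W
n=22: can move to 15, which is L ⇒ W
n=23: can move to 15, which is L ⇒ W
From 23, the L positions reachable in one move are: 15.

Remove 8, leaving 15.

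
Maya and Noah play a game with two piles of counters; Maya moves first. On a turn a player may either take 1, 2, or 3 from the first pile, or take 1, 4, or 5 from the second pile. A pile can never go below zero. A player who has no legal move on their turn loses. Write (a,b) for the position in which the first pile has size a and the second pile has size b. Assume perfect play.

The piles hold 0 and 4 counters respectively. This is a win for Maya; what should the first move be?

Use the standard recursion: the mover loses at a terminal position; elsewhere, the mover wins exactly when some move hands the opponent an L position.
No move ever increases a pile, so every position that can arise here has a ≤ 0 and b ≤ 4; it is enough to label the cells with 0 ≤ a ≤ 0 and 0 ≤ b ≤ 4.
Every move lowers a or b (never raises either), so fill the grid row by row in increasing a, and left to right within a row: each cell's successors are then already labelled.
      b=0  b=1  b=2  b=3  b=4
a=0:    L    W    L    W    W
Cells with no legal move (terminal, hence L): (0,0).
The remaining L cells, each justified by listing all of its moves:
(0,2): the only move is to (0,1)(W), a W ⇒ L
Every other cell has at least one move into one of the L cells above, so it is W.
From (0,4), the L positions reachable in one move are: (0,0).

Move to (0,0).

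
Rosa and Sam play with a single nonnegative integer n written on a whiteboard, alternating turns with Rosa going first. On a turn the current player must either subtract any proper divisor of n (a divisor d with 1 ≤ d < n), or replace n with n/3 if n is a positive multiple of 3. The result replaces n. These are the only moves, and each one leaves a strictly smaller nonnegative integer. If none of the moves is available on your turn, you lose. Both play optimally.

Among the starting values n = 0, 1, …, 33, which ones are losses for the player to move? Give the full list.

0, 1, 4, 7, 9, 11, 13, 15, 17, 19, 23, 25, 28, 31

Positions with no move are L. A position that does have a move is losing for the player to move precisely when every available move leads to a winning position for the opponent. Fill in the labels:
n=0: no move → L
n=1: no move → L
n=2: →1(L), so W
n=3: →1(L), so W
n=4: →2(W), 3(W) — all W, so L
n=5: →4(L), so W
n=6: →4(L), so W
n=7: →6(W) only, which is W, so L
n=8: →4(L), so W
n=9: →3(W), 6(W), 8(W) — all W, so L
n=10: →9(L), so W
n=11: →10(W) only, which is W, so L
n=12: →4(L), so W
n=13: →12(W) only, which is W, so L
n=14: →7(L), so W
n=15: →5(W), 10(W), 12(W), 14(W) — all W, so L
n=16: →15(L), so W
n=17: →16(W) only, which is W, so L
n=18: →9(L), so W
n=19: →18(W) only, which is W, so L
n=20: →15(L), so W
n=21: →7(L), so W
n=22: →11(L), so W
n=23: →22(W) only, which is W, so L
n=24: →23(L), so W
n=25: →20(W), 24(W) — all W, so L
n=26: →13(L), so W
n=27: →9(L), so W
n=28: →14(W), 21(W), 24(W), 26(W), 27(W) — all W, so L
n=29: →28(L), so W
n=30: →15(L), so W
n=31: →30(W) only, which is W, so L
n=32: →28(L), so W
n=33: →11(L), so W
The losing starting values of n are exactly the entries labelled L in this table (14 of them).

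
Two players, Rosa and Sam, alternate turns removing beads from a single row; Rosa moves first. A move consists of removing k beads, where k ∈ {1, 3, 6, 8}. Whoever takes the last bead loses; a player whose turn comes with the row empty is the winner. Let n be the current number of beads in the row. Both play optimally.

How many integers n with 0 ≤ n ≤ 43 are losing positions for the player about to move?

15

Label each position W (a win for the player to move) or L (a loss). A position with no legal move is W; any other position is W exactly when some move reaches an L, and L when every move reaches a W.
n=0: no move; the opponent has just taken the last bead and therefore loses → W
n=1: only reaches 0(W), which is W → L
n=2: reaches L-position 1 → W
n=3: only reaches 2(W), 0(W), all W → L
n=4: reaches L-position 3 → W
n=5: only reaches 4(W), 2(W), all W → L
n=6: reaches L-position 5 → W
n=7: reaches L-position 1 → W
n=8: reaches L-position 5 → W
n=9: reaches L-position 3 → W
n=10: only reaches 9(W), 7(W), 4(W), 2(W), all W → L
n=11: reaches L-position 10 → W
n=12: only reaches 11(W), 9(W), 6(W), 4(W), all W → L
n=13: reaches L-position 12 → W
n=14: only reaches 13(W), 11(W), 8(W), 6(W), all W → L
n=15: reaches L-position 14 → W
n=16: reaches L-position 10 → W
n=17: reaches L-position 14 → W
n=18: reaches L-position 12 → W
n=19: only reaches 18(W), 16(W), 13(W), 11(W), all W → L
n=20: reaches L-position 19 → W
n=21: only reaches 20(W), 18(W), 15(W), 13(W), all W → L
n=22: reaches L-position 21 → W
n=23: only reaches 22(W), 20(W), 17(W), 15(W), all W → L
n=24: reaches L-position 23 → W
n=25: reaches L-position 19 → W
n=26: reaches L-position 23 → W
n=27: reaches L-position 21 → W
n=28: only reaches 27(W), 25(W), 22(W), 20(W), all W → L
n=29: reaches L-position 28 → W
n=30: only reaches 29(W), 27(W), 24(W), 22(W), all W → L
n=31: reaches L-position 30 → W
n=32: only reaches 31(W), 29(W), 26(W), 24(W), all W → L
n=33: reaches L-position 32 → W
n=34: reaches L-position 28 → W
n=35: reaches L-position 32 → W
n=36: reaches L-position 30 → W
n=37: only reaches 36(W), 34(W), 31(W), 29(W), all W → L
n=38: reaches L-position 37 → W
n=39: only reaches 38(W), 36(W), 33(W), 31(W), all W → L
n=40: reaches L-position 39 → W
n=41: only reaches 40(W), 38(W), 35(W), 33(W), all W → L
n=42: reaches L-position 41 → W
n=43: reaches L-position 37 → W
L entries with 0 ≤ n ≤ 43: n = 1, 3, 5, 10, 12, 14, 19, 21, 23, 28, 30, 32, 37, 39, 41; that makes 15.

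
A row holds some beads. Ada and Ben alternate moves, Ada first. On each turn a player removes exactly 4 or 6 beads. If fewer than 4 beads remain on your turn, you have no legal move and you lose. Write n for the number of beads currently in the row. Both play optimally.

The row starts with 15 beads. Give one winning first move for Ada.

Remove 4, leaving 11.

Positions with no move are L. A position that does have a move is losing for the player to move precisely when every available move leads to a winning position for the opponent. Fill in the labels:
n=0: no move → L
n=1: no move → L
n=2: no move → L
n=3: no move → L
n=4: W (go to 0, an L position)
n=5: W (go to 1, an L position)
n=6: W (go to 2, an L position)
n=7: W (go to 3, an L position)
n=8: W (go to 2, an L position)
n=9: W (go to 3, an L position)
n=10: L (options 6(W), 4(W) are all W)
n=11: L (options 7(W), 5(W) are all W)
n=12: L (options 8(W), 6(W) are all W)
n=13: L (options 9(W), 7(W) are all W)
n=14: W (go to 10, an L position)
n=15: W (go to 11, an L position)
From 15, the L positions reachable in one move are: 11.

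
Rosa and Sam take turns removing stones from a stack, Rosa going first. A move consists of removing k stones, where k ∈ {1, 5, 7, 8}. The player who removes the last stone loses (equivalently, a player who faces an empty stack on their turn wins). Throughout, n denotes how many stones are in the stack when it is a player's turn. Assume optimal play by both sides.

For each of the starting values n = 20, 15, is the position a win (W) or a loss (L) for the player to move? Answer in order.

20: L, 15: W

Positions with no move are W. A position that does have a move is losing for the player to move precisely when every available move leads to a winning position for the opponent. Fill in the labels:
n=0: no move; the opponent has just taken the last stone and therefore loses → W
n=1: only reaches 0(W), which is W → L
n=2: reaches L-position 1 → W
n=3: only reaches 2(W), which is W → L
n=4: reaches L-position 3 → W
n=5: only reaches 4(W), 0(W), all W → L
n=6: reaches L-position 5 → W
n=7: only reaches 6(W), 2(W), 0(W), all W → L
n=8: reaches L-position 7 → W
n=9: reaches L-position 1 → W
n=10: reaches L-position 5 → W
n=11: reaches L-position 3 → W
n=12: reaches L-position 7 → W
n=13: reaches L-position 5 → W
n=14: reaches L-position 7 → W
n=15: reaches L-position 7 → W
n=16: only reaches 15(W), 11(W), 9(W), 8(W), all W → L
n=17: reaches L-position 16 → W
n=18: only reaches 17(W), 13(W), 11(W), 10(W), all W → L
n=19: reaches L-position 18 → W
n=20: only reaches 19(W), 15(W), 13(W), 12(W), all W → L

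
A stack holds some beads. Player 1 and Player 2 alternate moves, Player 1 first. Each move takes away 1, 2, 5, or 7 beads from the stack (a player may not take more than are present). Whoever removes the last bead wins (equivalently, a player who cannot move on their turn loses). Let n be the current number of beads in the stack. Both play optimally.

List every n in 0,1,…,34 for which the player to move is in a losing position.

0, 3, 6, 9, 12, 15, 18, 21, 24, 27, 30, 33

Label each position W (a win for the player to move) or L (a loss). A position with no legal move is L; any other position is W exactly when some move reaches an L, and L when every move reaches a W.
n=0: no move → L
n=1: →0(L), so W
n=2: →0(L), so W
n=3: →2(W), 1(W) — all W, so L
n=4: →3(L), so W
n=5: →3(L), so W
n=6: →5(W), 4(W), 1(W) — all W, so L
n=7: →6(L), so W
n=8: →6(L), so W
n=9: →8(W), 7(W), 4(W), 2(W) — all W, so L
n=10: →9(L), so W
n=11: →9(L), so W
n=12: →11(W), 10(W), 7(W), 5(W) — all W, so L
n=13: →12(L), so W
n=14: →12(L), so W
n=15: →14(W), 13(W), 10(W), 8(W) — all W, so L
n=16: →15(L), so W
n=17: →15(L), so W
n=18: →17(W), 16(W), 13(W), 11(W) — all W, so L
n=19: →18(L), so W
n=20: →18(L), so W
n=21: →20(W), 19(W), 16(W), 14(W) — all W, so L
n=22: →21(L), so W
n=23: →21(L), so W
n=24: →23(W), 22(W), 19(W), 17(W) — all W, so L
n=25: →24(L), so W
n=26: →24(L), so W
n=27: →26(W), 25(W), 22(W), 20(W) — all W, so L
n=28: →27(L), so W
n=29: →27(L), so W
n=30: →29(W), 28(W), 25(W), 23(W) — all W, so L
n=31: →30(L), so W
n=32: →30(L), so W
n=33: →32(W), 31(W), 28(W), 26(W) — all W, so L
n=34: →33(L), so W
The losing starting values of n are exactly the entries labelled L in this table (12 of them).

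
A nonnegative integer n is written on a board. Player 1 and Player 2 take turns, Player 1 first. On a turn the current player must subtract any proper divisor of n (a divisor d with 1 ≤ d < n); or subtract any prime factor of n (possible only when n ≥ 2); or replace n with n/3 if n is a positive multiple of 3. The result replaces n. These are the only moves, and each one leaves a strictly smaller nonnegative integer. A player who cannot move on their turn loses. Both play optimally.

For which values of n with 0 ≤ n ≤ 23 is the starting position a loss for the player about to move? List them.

0, 1, 4, 9, 14, 20

Compute win/loss labels from the base case upward. A position with no move is L. Any other position is W if it can reach an L in one move, else L.
n=0: no move → L
n=1: no move → L
n=2: can move to 0, which is L ⇒ W
n=3: can move to 0, which is L ⇒ W
n=4: moves to 2(W), 3(W); every one is W ⇒ L
n=5: can move to 0, which is L ⇒ W
n=6: can move to 4, which is L ⇒ W
n=7: can move to 0, which is L ⇒ W
n=8: can move to 4, which is L ⇒ W
n=9: moves to 3(W), 6(W), 8(W); every one is W ⇒ L
n=10: can move to 9, which is L ⇒ W
n=11: can move to 0, which is L ⇒ W
n=12: can move to 4, which is L ⇒ W
n=13: can move to 0, which is L ⇒ W
n=14: moves to 7(W), 12(W), 13(W); every one is W ⇒ L
n=15: can move to 14, which is L ⇒ W
n=16: can move to 14, which is L ⇒ W
n=17: can move to 0, which is L ⇒ W
n=18: can move to 9, which is L ⇒ W
n=19: can move to 0, which is L ⇒ W
n=20: moves to 10(W), 15(W), 16(W), 18(W), 19(W); every one is W ⇒ L
n=21: can move to 14, which is L ⇒ W
n=22: can move to 20, which is L ⇒ W
n=23: can move to 0, which is L ⇒ W
Reading off the rows marked L gives the requested list; there are 6 such values of n.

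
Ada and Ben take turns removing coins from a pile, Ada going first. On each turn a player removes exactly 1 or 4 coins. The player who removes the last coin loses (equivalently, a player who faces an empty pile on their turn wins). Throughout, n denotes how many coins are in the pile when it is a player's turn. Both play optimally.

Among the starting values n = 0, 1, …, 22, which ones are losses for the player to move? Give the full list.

1, 3, 6, 8, 11, 13, 16, 18, 21

Classify positions by backward induction: terminal positions (no move available) are W. From any other position, the mover wins iff some move reaches an L.
n=0: no move; the opponent has just taken the last coin and therefore loses → W
n=1: only reaches 0(W), which is W → L
n=2: reaches L-position 1 → W
n=3: only reaches 2(W), which is W → L
n=4: reaches L-position 3 → W
n=5: reaches L-position 1 → W
n=6: only reaches 5(W), 2(W), all W → L
n=7: reaches L-position 6 → W
n=8: only reaches 7(W), 4(W), all W → L
n=9: reaches L-position 8 → W
n=10: reaches L-position 6 → W
n=11: only reaches 10(W), 7(W), all W → L
n=12: reaches L-position 11 → W
n=13: only reaches 12(W), 9(W), all W → L
n=14: reaches L-position 13 → W
n=15: reaches L-position 11 → W
n=16: only reaches 15(W), 12(W), all W → L
n=17: reaches L-position 16 → W
n=18: only reaches 17(W), 14(W), all W → L
n=19: reaches L-position 18 → W
n=20: reaches L-position 16 → W
n=21: only reaches 20(W), 17(W), all W → L
n=22: reaches L-position 21 → W
The losing starting values of n are exactly the entries labelled L in this table (9 of them).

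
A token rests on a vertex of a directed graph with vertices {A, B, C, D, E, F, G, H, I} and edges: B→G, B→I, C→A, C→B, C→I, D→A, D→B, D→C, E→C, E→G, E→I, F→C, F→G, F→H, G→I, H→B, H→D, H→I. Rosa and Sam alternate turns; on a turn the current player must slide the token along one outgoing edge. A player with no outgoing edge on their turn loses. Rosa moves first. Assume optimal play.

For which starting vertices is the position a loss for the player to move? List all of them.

A, F, I

Positions with no move are L. A position that does have a move is losing for the player to move precisely when every available move leads to a winning position for the opponent. Fill in the labels:
Every edge goes from a vertex to one that appears earlier in the order I, A, G, B, C, D, H, F, E, so processing vertices in that order labels each vertex after all of its successors.
I: no outgoing edge → L
A: no outgoing edge → L
G: can move to I, which is L ⇒ W
B: can move to I, which is L ⇒ W
C: can move to A, which is L ⇒ W
D: can move to A, which is L ⇒ W
H: can move to I, which is L ⇒ W
F: moves to H(W), C(W), G(W); every one is W ⇒ L
E: can move to I, which is L ⇒ W
Reading off the rows marked L gives the requested list; there are 3 such vertices.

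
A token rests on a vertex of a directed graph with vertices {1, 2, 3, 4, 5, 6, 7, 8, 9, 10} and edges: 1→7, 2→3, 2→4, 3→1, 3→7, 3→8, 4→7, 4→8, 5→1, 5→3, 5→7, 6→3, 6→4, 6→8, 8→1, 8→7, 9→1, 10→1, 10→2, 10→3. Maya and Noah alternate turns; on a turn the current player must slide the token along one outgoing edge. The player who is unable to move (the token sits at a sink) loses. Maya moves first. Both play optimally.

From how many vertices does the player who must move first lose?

4

Label each position W (a win for the player to move) or L (a loss). A position with no legal move is L; any other position is W exactly when some move reaches an L, and L when every move reaches a W.
Every edge goes from a vertex to one that appears earlier in the order 7, 1, 8, 3, 9, 4, 2, 10, 6, 5, so processing vertices in that order labels each vertex after all of its successors.
7: no outgoing edge → L
1: can move to 7, which is L ⇒ W
8: can move to 7, which is L ⇒ W
3: can move to 7, which is L ⇒ W
9: the only move is to 1(W), a W ⇒ L
4: can move to 7, which is L ⇒ W
2: moves to 4(W), 3(W); every one is W ⇒ L
10: can move to 2, which is L ⇒ W
6: moves to 4(W), 3(W), 8(W); every one is W ⇒ L
5: can move to 7, which is L ⇒ W
The L vertices are 2, 6, 7, 9; that is 4 in all.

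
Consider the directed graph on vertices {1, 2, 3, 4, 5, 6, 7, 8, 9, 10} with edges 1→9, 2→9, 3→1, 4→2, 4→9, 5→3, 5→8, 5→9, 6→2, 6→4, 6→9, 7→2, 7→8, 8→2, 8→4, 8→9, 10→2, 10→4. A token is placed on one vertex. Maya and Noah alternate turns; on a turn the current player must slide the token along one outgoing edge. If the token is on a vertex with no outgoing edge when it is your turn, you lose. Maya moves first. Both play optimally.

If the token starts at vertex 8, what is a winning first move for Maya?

Positions with no move are L. A position that does have a move is losing for the player to move precisely when every available move leads to a winning position for the opponent. Fill in the labels:
Every edge goes from a vertex to one that appears earlier in the order 9, 2, 4, 10, 8, 7, 1, 3, 5, 6, so processing vertices in that order labels each vertex after all of its successors.
9: no outgoing edge → L
2: W (go to 9, an L position)
4: W (go to 9, an L position)
10: L (options 4(W), 2(W) are all W)
8: W (go to 9, an L position)
7: L (options 8(W), 2(W) are all W)
1: W (go to 9, an L position)
3: L (sole option 1(W) is W)
5: W (go to 3, an L position)
6: W (go to 9, an L position)
From 8, the L positions reachable in one move are: 9.

Move to 9.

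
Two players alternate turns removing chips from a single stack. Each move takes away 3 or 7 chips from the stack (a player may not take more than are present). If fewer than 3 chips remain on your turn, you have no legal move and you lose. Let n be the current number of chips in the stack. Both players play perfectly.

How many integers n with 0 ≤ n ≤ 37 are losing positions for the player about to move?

Positions with no move are L. A position that does have a move is losing for the player to move precisely when every available move leads to a winning position for the opponent. Fill in the labels:
n=0: no move → L
n=1: no move → L
n=2: no move → L
n=3: W (go to 0, an L position)
n=4: W (go to 1, an L position)
n=5: W (go to 2, an L position)
n=6: L (sole option 3(W) is W)
n=7: W (go to 0, an L position)
n=8: W (go to 1, an L position)
n=9: W (go to 6, an L position)
n=10: L (options 7(W), 3(W) are all W)
n=11: L (options 8(W), 4(W) are all W)
n=12: L (options 9(W), 5(W) are all W)
n=13: W (go to 10, an L position)
n=14: W (go to 11, an L position)
n=15: W (go to 12, an L position)
n=16: L (options 13(W), 9(W) are all W)
n=17: W (go to 10, an L position)
n=18: W (go to 11, an L position)
n=19: W (go to 16, an L position)
n=20: L (options 17(W), 13(W) are all W)
n=21: L (options 18(W), 14(W) are all W)
n=22: L (options 19(W), 15(W) are all W)
n=23: W (go to 20, an L position)
n=24: W (go to 21, an L position)
n=25: W (go to 22, an L position)
n=26: L (options 23(W), 19(W) are all W)
n=27: W (go to 20, an L position)
n=28: W (go to 21, an L position)
n=29: W (go to 26, an L position)
n=30: L (options 27(W), 23(W) are all W)
n=31: L (options 28(W), 24(W) are all W)
n=32: L (options 29(W), 25(W) are all W)
n=33: W (go to 30, an L position)
n=34: W (go to 31, an L position)
n=35: W (go to 32, an L position)
n=36: L (options 33(W), 29(W) are all W)
n=37: W (go to 30, an L position)
L entries with 0 ≤ n ≤ 37: n = 0, 1, 2, 6, 10, 11, 12, 16, 20, 21, 22, 26, 30, 31, 32, 36; that makes 16.

16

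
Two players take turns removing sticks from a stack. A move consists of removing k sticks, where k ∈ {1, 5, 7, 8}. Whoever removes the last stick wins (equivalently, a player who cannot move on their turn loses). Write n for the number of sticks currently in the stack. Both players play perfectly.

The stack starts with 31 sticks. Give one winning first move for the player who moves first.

Remove 1, leaving 30.

Classify positions by backward induction: terminal positions (no move available) are L. From any other position, the mover wins iff some move reaches an L.
n=0: no move → L
n=1: reaches L-position 0 → W
n=2: only reaches 1(W), which is W → L
n=3: reaches L-position 2 → W
n=4: only reaches 3(W), which is W → L
n=5: reaches L-position 4 → W
n=6: only reaches 5(W), 1(W), all W → L
n=7: reaches L-position 6 → W
n=8: reaches L-position 0 → W
n=9: reaches L-position 4 → W
n=10: reaches L-position 2 → W
n=11: reaches L-position 6 → W
n=12: reaches L-position 4 → W
n=13: reaches L-position 6 → W
n=14: reaches L-position 6 → W
n=15: only reaches 14(W), 10(W), 8(W), 7(W), all W → L
n=16: reaches L-position 15 → W
n=17: only reaches 16(W), 12(W), 10(W), 9(W), all W → L
n=18: reaches L-position 17 → W
n=19: only reaches 18(W), 14(W), 12(W), 11(W), all W → L
n=20: reaches L-position 19 → W
n=21: only reaches 20(W), 16(W), 14(W), 13(W), all W → L
n=22: reaches L-position 21 → W
n=23: reaches L-position 15 → W
n=24: reaches L-position 19 → W
n=25: reaches L-position 17 → W
n=26: reaches L-position 21 → W
n=27: reaches L-position 19 → W
n=28: reaches L-position 21 → W
n=29: reaches L-position 21 → W
n=30: only reaches 29(W), 25(W), 23(W), 22(W), all W → L
n=31: reaches L-position 30 → W
From 31, the L positions reachable in one move are: 30.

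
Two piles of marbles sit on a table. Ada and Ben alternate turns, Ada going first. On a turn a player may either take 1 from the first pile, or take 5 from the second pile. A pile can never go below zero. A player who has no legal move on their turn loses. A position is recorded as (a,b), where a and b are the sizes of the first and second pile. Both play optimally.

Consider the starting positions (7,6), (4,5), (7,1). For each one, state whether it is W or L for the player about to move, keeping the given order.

Label each position W (a win for the player to move) or L (a loss). A position with no legal move is L; any other position is W exactly when some move reaches an L, and L when every move reaches a W.
No move ever increases a pile, so every position that can arise here has a ≤ 7 and b ≤ 6; it is enough to label the cells with 0 ≤ a ≤ 7 and 0 ≤ b ≤ 6.
Every move lowers a or b (never raises either), so fill the grid row by row in increasing a, and left to right within a row: each cell's successors are then already labelled.
      b=0  b=1  b=2  b=3  b=4  b=5  b=6
a=0:    L    L    L    L    L    W    W
a=1:    W    W    W    W    W    L    L
a=2:    L    L    L    L    L    W    W
a=3:    W    W    W    W    W    L    L
a=4:    L    L    L    L    L    W    W
a=5:    W    W    W    W    W    L    L
a=6:    L    L    L    L    L    W    W
a=7:    W    W    W    W    W    L    L
Cells with no legal move (terminal, hence L): (0,0), (0,1), (0,2), (0,3), (0,4).
The remaining L cells, each justified by listing all of its moves:
(1,5): L (options (0,5)(W), (1,0)(W) are all W)
(1,6): L (options (0,6)(W), (1,1)(W) are all W)
(2,0): L (sole option (1,0)(W) is W)
(2,1): L (sole option (1,1)(W) is W)
(2,2): L (sole option (1,2)(W) is W)
(2,3): L (sole option (1,3)(W) is W)
(2,4): L (sole option (1,4)(W) is W)
(3,5): L (options (2,5)(W), (3,0)(W) are all W)
(3,6): L (options (2,6)(W), (3,1)(W) are all W)
(4,0): L (sole option (3,0)(W) is W)
(4,1): L (sole option (3,1)(W) is W)
(4,2): L (sole option (3,2)(W) is W)
(4,3): L (sole option (3,3)(W) is W)
(4,4): L (sole option (3,4)(W) is W)
(5,5): L (options (4,5)(W), (5,0)(W) are all W)
(5,6): L (options (4,6)(W), (5,1)(W) are all W)
(6,0): L (sole option (5,0)(W) is W)
(6,1): L (sole option (5,1)(W) is W)
(6,2): L (sole option (5,2)(W) is W)
(6,3): L (sole option (5,3)(W) is W)
(6,4): L (sole option (5,4)(W) is W)
(7,5): L (options (6,5)(W), (7,0)(W) are all W)
(7,6): L (options (6,6)(W), (7,1)(W) are all W)
Every other cell has at least one move into one of the L cells above, so it is W.
(7,6): one of the L cells justified above, so L
(4,5): the move to (3,5) reaches an L cell, so W
(7,1): the move to (6,1) reaches an L cell, so W

(7,6): L, (4,5): W, (7,1): W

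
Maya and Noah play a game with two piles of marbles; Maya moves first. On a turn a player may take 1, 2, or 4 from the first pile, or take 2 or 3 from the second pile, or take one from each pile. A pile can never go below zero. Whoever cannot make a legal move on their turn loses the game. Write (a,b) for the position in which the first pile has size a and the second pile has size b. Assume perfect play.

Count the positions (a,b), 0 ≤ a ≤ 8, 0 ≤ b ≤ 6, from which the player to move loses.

Positions with no move are L. A position that does have a move is losing for the player to move precisely when every available move leads to a winning position for the opponent. Fill in the labels:
Every move lowers a or b (never raises either), so fill the grid row by row in increasing a, and left to right within a row: each cell's successors are then already labelled.
      b=0  b=1  b=2  b=3  b=4  b=5  b=6
a=0:    L    L    W    W    W    L    L
a=1:    W    W    W    L    L    W    W
a=2:    W    W    L    W    W    W    W
a=3:    L    L    W    W    W    L    L
a=4:    W    W    W    L    L    W    W
a=5:    W    W    L    W    W    W    W
a=6:    L    L    W    W    W    L    L
a=7:    W    W    W    L    L    W    W
a=8:    W    W    L    W    W    W    W
Cells with no legal move (terminal, hence L): (0,0), (0,1).
The remaining L cells, each justified by listing all of its moves:
(0,5): →(0,3)(W), (0,2)(W) — all W, so L
(0,6): →(0,4)(W), (0,3)(W) — all W, so L
(1,3): →(0,3)(W), (1,1)(W), (1,0)(W), (0,2)(W) — all W, so L
(1,4): →(0,4)(W), (1,2)(W), (1,1)(W), (0,3)(W) — all W, so L
(2,2): →(1,2)(W), (0,2)(W), (2,0)(W), (1,1)(W) — all W, so L
(3,0): →(2,0)(W), (1,0)(W) — all W, so L
(3,1): →(2,1)(W), (1,1)(W), (2,0)(W) — all W, so L
(3,5): →(2,5)(W), (1,5)(W), (3,3)(W), (3,2)(W), (2,4)(W) — all W, so L
(3,6): →(2,6)(W), (1,6)(W), (3,4)(W), (3,3)(W), (2,5)(W) — all W, so L
(4,3): →(3,3)(W), (2,3)(W), (0,3)(W), (4,1)(W), (4,0)(W), (3,2)(W) — all W, so L
(4,4): →(3,4)(W), (2,4)(W), (0,4)(W), (4,2)(W), (4,1)(W), (3,3)(W) — all W, so L
(5,2): →(4,2)(W), (3,2)(W), (1,2)(W), (5,0)(W), (4,1)(W) — all W, so L
(6,0): →(5,0)(W), (4,0)(W), (2,0)(W) — all W, so L
(6,1): →(5,1)(W), (4,1)(W), (2,1)(W), (5,0)(W) — all W, so L
(6,5): →(5,5)(W), (4,5)(W), (2,5)(W), (6,3)(W), (6,2)(W), (5,4)(W) — all W, so L
(6,6): →(5,6)(W), (4,6)(W), (2,6)(W), (6,4)(W), (6,3)(W), (5,5)(W) — all W, so L
(7,3): →(6,3)(W), (5,3)(W), (3,3)(W), (7,1)(W), (7,0)(W), (6,2)(W) — all W, so L
(7,4): →(6,4)(W), (5,4)(W), (3,4)(W), (7,2)(W), (7,1)(W), (6,3)(W) — all W, so L
(8,2): →(7,2)(W), (6,2)(W), (4,2)(W), (8,0)(W), (7,1)(W) — all W, so L
Every other cell has at least one move into one of the L cells above, so it is W.
L cells per row: a=0: 4, a=1: 2, a=2: 1, a=3: 4, a=4: 2, a=5: 1, a=6: 4, a=7: 2, a=8: 1; total 21.

21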